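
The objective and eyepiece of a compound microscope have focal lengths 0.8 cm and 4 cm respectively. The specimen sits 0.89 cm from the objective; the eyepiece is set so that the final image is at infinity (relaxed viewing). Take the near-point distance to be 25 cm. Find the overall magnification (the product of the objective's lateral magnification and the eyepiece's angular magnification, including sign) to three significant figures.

-55.6

Objective: 1/d_i = 1/f_obj - 1/d_o = 1/0.8 - 1/0.89 = 0.12640 cm^-1, so d_i = 7.911 cm.
m_obj = -d_i/d_o = -7.911/0.89 = -8.889.
Eyepiece angular magnification (image at infinity): M_eye = D/f_e = 25/4 = 6.250.
Overall M = m_obj x M_eye = (-8.889)(6.250) = -55.56.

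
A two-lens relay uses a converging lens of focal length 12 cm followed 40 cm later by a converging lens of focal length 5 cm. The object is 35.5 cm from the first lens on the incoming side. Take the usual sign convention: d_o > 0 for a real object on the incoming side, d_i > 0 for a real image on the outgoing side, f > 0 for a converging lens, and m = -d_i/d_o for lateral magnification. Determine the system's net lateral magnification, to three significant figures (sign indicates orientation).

0.151

Applying the thin-lens equation to the first lens, 1/12 = 1/35.5 + 1/d_i1, which gives d_i1 = 18.128 cm.
Its lateral magnification is m_1 = -d_i1/d_o1 = -(18.128)/35.5 = -0.5106.
That image sits 21.872 cm in front of the second lens, so d_o2 = 21.872 cm.
Applying the thin-lens equation again with f_2 = 5 cm and d_o2 = 21.872 cm gives d_i2 = 6.482 cm.
m_2 = -(6.482)/(21.872) = -0.2963.
Total m = m_1 x m_2 = (-0.5106)(-0.2963) = 0.1513.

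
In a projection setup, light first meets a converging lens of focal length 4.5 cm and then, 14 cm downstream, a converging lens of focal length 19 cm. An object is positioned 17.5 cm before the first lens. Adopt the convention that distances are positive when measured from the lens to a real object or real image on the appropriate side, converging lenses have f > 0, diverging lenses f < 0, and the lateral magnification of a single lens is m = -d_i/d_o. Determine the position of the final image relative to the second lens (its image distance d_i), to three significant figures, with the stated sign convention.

-13.6 cm

Applying the thin-lens equation to the first lens, 1/4.5 = 1/17.5 + 1/d_i1, which gives d_i1 = 6.058 cm.
Object distance for lens 2: d_o2 = 14 - 6.058 = 7.942 cm.
Applying the thin-lens equation again with f_2 = 19 cm and d_o2 = 7.942 cm gives d_i2 = -13.647 cm.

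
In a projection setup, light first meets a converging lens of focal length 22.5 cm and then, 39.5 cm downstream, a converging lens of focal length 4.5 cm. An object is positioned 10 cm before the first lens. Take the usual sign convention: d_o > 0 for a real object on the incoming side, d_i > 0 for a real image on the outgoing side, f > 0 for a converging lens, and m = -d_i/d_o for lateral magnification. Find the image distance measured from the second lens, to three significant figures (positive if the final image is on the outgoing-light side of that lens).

Applying the thin-lens equation to the first lens, 1/22.5 = 1/10 + 1/d_i1, which gives d_i1 = -18.000 cm.
The intermediate image is virtual, 18.000 cm to the left of lens 1, so d_o2 = L - d_i1 = 39.5 - (-18.000) = 57.500 cm.
Applying the thin-lens equation again with f_2 = 4.5 cm and d_o2 = 57.500 cm gives d_i2 = 4.882 cm.

4.88 cm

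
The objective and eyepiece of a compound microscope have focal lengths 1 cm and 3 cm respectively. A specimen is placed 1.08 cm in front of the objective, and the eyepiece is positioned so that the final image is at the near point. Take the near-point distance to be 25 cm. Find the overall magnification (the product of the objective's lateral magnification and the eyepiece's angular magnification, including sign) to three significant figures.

-117

Objective: 1/d_i = 1/f_obj - 1/d_o = 1/1 - 1/1.08 = 0.07407 cm^-1, so d_i = 13.500 cm.
m_obj = -d_i/d_o = -13.500/1.08 = -12.500.
Eyepiece angular magnification (image at near point): M_eye = 1 + D/f_e = 1 + 25/3 = 9.333.
Overall M = m_obj x M_eye = (-12.500)(9.333) = -116.67.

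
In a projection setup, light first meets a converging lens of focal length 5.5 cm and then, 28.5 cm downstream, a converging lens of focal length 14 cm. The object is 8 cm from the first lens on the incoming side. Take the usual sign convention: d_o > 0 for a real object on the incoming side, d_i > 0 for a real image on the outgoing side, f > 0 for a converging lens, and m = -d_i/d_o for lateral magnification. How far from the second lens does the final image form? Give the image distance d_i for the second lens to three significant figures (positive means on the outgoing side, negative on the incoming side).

Applying the thin-lens equation to the first lens, 1/5.5 = 1/8 + 1/d_i1, which gives d_i1 = 17.600 cm.
Object distance for lens 2: d_o2 = 28.5 - 17.600 = 10.900 cm.
Applying the thin-lens equation again with f_2 = 14 cm and d_o2 = 10.900 cm gives d_i2 = -49.226 cm.

-49.2 cm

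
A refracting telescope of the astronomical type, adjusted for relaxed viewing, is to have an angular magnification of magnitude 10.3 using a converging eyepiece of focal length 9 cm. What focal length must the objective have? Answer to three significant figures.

92.7 cm

|M| = f_obj/|f_eye|, so f_obj = |M| x |f_eye| = 10.3 x 9 = 92.700 cm.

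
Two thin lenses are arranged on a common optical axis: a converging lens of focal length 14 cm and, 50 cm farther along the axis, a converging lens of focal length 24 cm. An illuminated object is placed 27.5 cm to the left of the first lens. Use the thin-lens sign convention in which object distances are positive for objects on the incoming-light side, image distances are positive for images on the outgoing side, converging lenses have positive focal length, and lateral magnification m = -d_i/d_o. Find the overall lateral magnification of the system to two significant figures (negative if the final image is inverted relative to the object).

First lens: d_i1 = 1/(1/14 - 1/27.5) = 28.519 cm.
m_1 = -(28.519)/27.5 = -1.0370.
The intermediate image is 28.519 cm to the right of lens 1, so d_o2 = L - d_i1 = 50 - 28.519 = 21.481 cm.
Second lens: d_i2 = 1/(1/24 - 1/(21.481)) = -204.706 cm.
m_2 = -(-204.706)/(21.481) = 9.5294.
Overall magnification: m = m_1 m_2 = -9.8824.

-9.9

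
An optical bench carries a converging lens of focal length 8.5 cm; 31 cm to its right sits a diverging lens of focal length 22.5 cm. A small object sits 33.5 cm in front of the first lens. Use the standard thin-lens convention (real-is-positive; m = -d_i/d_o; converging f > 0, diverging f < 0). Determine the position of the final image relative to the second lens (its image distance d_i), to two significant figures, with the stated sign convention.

Applying the thin-lens equation to the first lens, 1/8.5 = 1/33.5 + 1/d_i1, which gives d_i1 = 11.390 cm.
That image sits 19.610 cm in front of the second lens, so d_o2 = 19.610 cm.
Applying the thin-lens equation again with f_2 = -22.5 cm and d_o2 = 19.610 cm gives d_i2 = -10.478 cm.

-10 cm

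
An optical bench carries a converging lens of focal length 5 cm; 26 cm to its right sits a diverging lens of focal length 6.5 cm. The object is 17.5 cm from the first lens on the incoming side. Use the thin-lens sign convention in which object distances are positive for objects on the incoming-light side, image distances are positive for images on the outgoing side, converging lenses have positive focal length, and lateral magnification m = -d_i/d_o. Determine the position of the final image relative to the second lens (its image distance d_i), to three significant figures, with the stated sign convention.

-4.84 cm

Applying the thin-lens equation to the first lens, 1/5 = 1/17.5 + 1/d_i1, which gives d_i1 = 7.000 cm.
The intermediate image is 7.000 cm to the right of lens 1, so d_o2 = L - d_i1 = 26 - 7.000 = 19.000 cm.
Applying the thin-lens equation again with f_2 = -6.5 cm and d_o2 = 19.000 cm gives d_i2 = -4.843 cm.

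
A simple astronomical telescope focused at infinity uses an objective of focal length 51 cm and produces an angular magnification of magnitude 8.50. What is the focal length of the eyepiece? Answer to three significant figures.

6.00 cm

|M| = f_obj/f_eye, so f_eye = f_obj/|M| = 51/8.5 = 6.000 cm.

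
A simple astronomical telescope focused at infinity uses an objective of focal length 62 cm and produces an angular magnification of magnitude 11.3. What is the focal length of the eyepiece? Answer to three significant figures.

5.49 cm

|M| = f_obj/f_eye, so f_eye = f_obj/|M| = 62/11.3 = 5.487 cm.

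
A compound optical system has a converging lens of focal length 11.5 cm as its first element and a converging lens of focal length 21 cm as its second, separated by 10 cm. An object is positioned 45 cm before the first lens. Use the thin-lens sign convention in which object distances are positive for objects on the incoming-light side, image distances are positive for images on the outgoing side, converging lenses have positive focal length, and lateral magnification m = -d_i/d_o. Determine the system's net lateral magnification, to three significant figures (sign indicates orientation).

Applying the thin-lens equation to the first lens, 1/11.5 = 1/45 + 1/d_i1, which gives d_i1 = 15.448 cm.
Its lateral magnification is m_1 = -d_i1/d_o1 = -(15.448)/45 = -0.3433.
Since 15.448 cm > 10 cm, the first image lies past the second lens and serves as a virtual object: d_o2 = L - d_i1 = -5.448 cm.
Applying the thin-lens equation again with f_2 = 21 cm and d_o2 = -5.448 cm gives d_i2 = 4.326 cm.
m_2 = -(4.326)/(-5.448) = 0.7940.
The system's lateral magnification is m_1 m_2 = (-0.3433)(0.7940) = -0.2726.

-0.273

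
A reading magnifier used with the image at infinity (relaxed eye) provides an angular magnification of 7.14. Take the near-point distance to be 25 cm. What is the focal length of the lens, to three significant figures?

3.50 cm

For the image at infinity, M = D/f.
f = D/M = 25/7.14 = 3.501 cm.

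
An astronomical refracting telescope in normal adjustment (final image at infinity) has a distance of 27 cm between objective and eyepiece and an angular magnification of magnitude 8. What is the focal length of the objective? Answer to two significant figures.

In normal adjustment the tube length equals f_obj + f_eye and |M| = f_obj/f_eye.
So f_obj = 8 f_eye and 8 f_eye + f_eye = 27 cm, giving f_eye = 27/9 = 3.000 cm and f_obj = 24.000 cm.

24 cm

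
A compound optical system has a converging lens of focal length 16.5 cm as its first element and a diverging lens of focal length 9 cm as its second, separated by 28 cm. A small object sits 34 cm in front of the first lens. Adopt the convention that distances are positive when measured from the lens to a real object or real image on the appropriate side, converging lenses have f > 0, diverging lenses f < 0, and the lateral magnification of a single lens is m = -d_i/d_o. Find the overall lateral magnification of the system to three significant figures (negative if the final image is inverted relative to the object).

Applying the thin-lens equation to the first lens, 1/16.5 = 1/34 + 1/d_i1, which gives d_i1 = 32.057 cm.
Its lateral magnification is m_1 = -d_i1/d_o1 = -(32.057)/34 = -0.9429.
Since 32.057 cm > 28 cm, the first image lies past the second lens and serves as a virtual object: d_o2 = L - d_i1 = -4.057 cm.
Applying the thin-lens equation again with f_2 = -9 cm and d_o2 = -4.057 cm gives d_i2 = 7.387 cm.
m_2 = -(7.387)/(-4.057) = 1.8208.
Overall magnification: m = m_1 m_2 = -1.7168.

-1.72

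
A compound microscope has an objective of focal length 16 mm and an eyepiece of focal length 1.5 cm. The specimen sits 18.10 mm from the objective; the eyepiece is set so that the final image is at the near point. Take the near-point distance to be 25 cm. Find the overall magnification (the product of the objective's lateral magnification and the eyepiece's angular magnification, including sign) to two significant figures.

Convert to cm: f_obj = 16 mm = 1.6 cm; d_o = 18.10 mm = 1.81 cm.
Objective: 1/d_i = 1/f_obj - 1/d_o = 1/1.6 - 1/1.81 = 0.07251 cm^-1, so d_i = 13.790 cm.
m_obj = -d_i/d_o = -13.790/1.81 = -7.619.
Eyepiece angular magnification (image at near point): M_eye = 1 + D/f_e = 1 + 25/1.5 = 17.667.
Overall M = m_obj x M_eye = (-7.619)(17.667) = -134.60.

-130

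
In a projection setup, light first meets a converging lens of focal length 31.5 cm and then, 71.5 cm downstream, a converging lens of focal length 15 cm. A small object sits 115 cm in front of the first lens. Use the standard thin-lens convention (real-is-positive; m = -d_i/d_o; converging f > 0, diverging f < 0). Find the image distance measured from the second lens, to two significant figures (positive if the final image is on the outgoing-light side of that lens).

32 cm

Applying the thin-lens equation to the first lens, 1/31.5 = 1/115 + 1/d_i1, which gives d_i1 = 43.383 cm.
Object distance for lens 2: d_o2 = 71.5 - 43.383 = 28.117 cm.
Applying the thin-lens equation again with f_2 = 15 cm and d_o2 = 28.117 cm gives d_i2 = 32.154 cm.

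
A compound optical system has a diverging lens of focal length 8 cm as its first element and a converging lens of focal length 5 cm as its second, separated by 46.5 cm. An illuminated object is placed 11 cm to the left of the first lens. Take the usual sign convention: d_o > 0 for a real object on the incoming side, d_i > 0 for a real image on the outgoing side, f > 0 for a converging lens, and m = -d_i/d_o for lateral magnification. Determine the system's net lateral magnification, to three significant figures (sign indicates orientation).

First lens: d_i1 = 1/(1/(-8) - 1/11) = -4.632 cm.
m_1 = -(-4.632)/11 = 0.4211.
With d_i1 < 0 the first image is virtual and lies on the object side; the object distance for lens 2 is d_o2 = 46.5 - (-4.632) = 51.132 cm.
Second lens: d_i2 = 1/(1/5 - 1/(51.132)) = 5.542 cm.
m_2 = -(5.542)/(51.132) = -0.1084.
Overall magnification: m = m_1 m_2 = -0.0456.

-0.0456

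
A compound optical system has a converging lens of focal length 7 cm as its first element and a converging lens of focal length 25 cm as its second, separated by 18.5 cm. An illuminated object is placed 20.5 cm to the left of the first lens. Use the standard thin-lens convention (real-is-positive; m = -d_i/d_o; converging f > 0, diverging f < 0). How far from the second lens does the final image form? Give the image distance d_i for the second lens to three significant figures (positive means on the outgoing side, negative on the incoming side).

Applying the thin-lens equation to the first lens, 1/7 = 1/20.5 + 1/d_i1, which gives d_i1 = 10.630 cm.
The intermediate image is 10.630 cm to the right of lens 1, so d_o2 = L - d_i1 = 18.5 - 10.630 = 7.870 cm.
Applying the thin-lens equation again with f_2 = 25 cm and d_o2 = 7.870 cm gives d_i2 = -11.486 cm.

-11.5 cm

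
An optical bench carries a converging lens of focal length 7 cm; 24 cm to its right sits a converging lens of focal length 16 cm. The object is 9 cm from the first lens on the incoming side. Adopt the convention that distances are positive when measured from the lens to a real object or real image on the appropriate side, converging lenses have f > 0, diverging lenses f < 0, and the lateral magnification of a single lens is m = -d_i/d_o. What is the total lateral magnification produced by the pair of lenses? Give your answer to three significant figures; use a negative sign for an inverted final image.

-2.38

First lens: d_i1 = 1/(1/7 - 1/9) = 31.500 cm.
m_1 = -(31.500)/9 = -3.5000.
This image would form 31.500 cm past lens 1, i.e. 7.500 cm beyond lens 2, so it is a virtual object for lens 2: d_o2 = 24 - 31.500 = -7.500 cm.
Second lens: d_i2 = 1/(1/16 - 1/(-7.500)) = 5.106 cm.
m_2 = -(5.106)/(-7.500) = 0.6809.
Total m = m_1 x m_2 = (-3.5000)(0.6809) = -2.3830.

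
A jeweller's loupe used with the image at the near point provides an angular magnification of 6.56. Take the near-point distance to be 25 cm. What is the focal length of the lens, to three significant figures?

4.50 cm

For the image at the near point, M = 1 + D/f.
f = D/(M - 1) = 25/(6.56 - 1) = 4.496 cm.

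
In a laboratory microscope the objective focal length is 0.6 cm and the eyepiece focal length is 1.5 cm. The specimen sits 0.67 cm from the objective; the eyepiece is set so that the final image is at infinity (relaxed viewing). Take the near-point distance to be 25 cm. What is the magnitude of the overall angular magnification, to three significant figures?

143

Objective: 1/d_i = 1/f_obj - 1/d_o = 1/0.6 - 1/0.67 = 0.17413 cm^-1, so d_i = 5.743 cm.
m_obj = -d_i/d_o = -5.743/0.67 = -8.571.
Eyepiece angular magnification (image at infinity): M_eye = D/f_e = 25/1.5 = 16.667.
Overall M = m_obj x M_eye = (-8.571)(16.667) = -142.86.
|M| = 142.86.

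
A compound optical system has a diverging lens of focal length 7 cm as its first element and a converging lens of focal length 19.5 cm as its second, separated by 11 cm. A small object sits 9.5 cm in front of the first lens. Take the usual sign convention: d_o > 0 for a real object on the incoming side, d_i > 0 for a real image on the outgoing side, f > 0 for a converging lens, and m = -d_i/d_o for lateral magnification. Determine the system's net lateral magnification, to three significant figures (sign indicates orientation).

First lens: d_i1 = 1/(1/(-7) - 1/9.5) = -4.030 cm.
m_1 = -(-4.030)/9.5 = 0.4242.
With d_i1 < 0 the first image is virtual and lies on the object side; the object distance for lens 2 is d_o2 = 11 - (-4.030) = 15.030 cm.
Second lens: d_i2 = 1/(1/19.5 - 1/(15.030)) = -65.573 cm.
m_2 = -(-65.573)/(15.030) = 4.3627.
Overall magnification: m = m_1 m_2 = 1.8508.

1.85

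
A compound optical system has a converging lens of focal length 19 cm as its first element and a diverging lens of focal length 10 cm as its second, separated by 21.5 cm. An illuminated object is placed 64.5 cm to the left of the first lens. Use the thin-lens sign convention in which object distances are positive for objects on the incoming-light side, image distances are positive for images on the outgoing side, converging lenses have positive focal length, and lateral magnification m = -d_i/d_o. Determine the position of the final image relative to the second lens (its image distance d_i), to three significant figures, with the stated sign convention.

Lens 1: 1/d_i1 = 1/f_1 - 1/d_o1 = 1/19 - 1/64.5 = 0.03713 cm^-1, so d_i1 = 26.934 cm.
Since 26.934 cm > 21.5 cm, the first image lies past the second lens and serves as a virtual object: d_o2 = L - d_i1 = -5.434 cm.
Lens 2: 1/d_i2 = 1/f_2 - 1/d_o2 = 1/(-10) - 1/(-5.434) = 0.08402 cm^-1, so d_i2 = 11.901 cm.

11.9 cm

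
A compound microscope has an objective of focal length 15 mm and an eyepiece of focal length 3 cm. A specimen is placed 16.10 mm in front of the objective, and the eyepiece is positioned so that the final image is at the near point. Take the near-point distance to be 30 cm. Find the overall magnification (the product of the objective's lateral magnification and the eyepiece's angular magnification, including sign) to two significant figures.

-150

Convert to cm: f_obj = 15 mm = 1.5 cm; d_o = 16.10 mm = 1.61 cm.
Objective: 1/d_i = 1/f_obj - 1/d_o = 1/1.5 - 1/1.61 = 0.04555 cm^-1, so d_i = 21.955 cm.
m_obj = -d_i/d_o = -21.955/1.61 = -13.636.
Eyepiece angular magnification (image at near point): M_eye = 1 + D/f_e = 1 + 30/3 = 11.000.
Overall M = m_obj x M_eye = (-13.636)(11.000) = -150.00.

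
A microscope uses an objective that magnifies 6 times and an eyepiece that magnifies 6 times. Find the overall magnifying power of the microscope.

36

The overall magnification of a compound microscope is the product of the objective and eyepiece magnifications:
M = M_obj x M_eye = 6 x 6 = 36.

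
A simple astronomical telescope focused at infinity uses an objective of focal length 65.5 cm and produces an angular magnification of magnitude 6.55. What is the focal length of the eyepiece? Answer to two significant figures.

|M| = f_obj/f_eye, so f_eye = f_obj/|M| = 65.5/6.55 = 10.000 cm.

10 cm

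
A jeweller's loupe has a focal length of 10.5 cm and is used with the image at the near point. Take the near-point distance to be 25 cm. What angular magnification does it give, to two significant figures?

M = 1 + D/f = 1 + 25/10.5 = 3.381.

3.4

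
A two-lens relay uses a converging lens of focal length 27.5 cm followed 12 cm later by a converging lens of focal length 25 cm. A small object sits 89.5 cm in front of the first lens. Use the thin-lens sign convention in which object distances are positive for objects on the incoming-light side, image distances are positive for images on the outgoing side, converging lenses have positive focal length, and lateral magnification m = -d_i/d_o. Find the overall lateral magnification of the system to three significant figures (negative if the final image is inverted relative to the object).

-0.210

Lens 1: 1/d_i1 = 1/f_1 - 1/d_o1 = 1/27.5 - 1/89.5 = 0.02519 cm^-1, so d_i1 = 39.698 cm.
m_1 = -(39.698)/89.5 = -0.4435.
This image would form 39.698 cm past lens 1, i.e. 27.698 cm beyond lens 2, so it is a virtual object for lens 2: d_o2 = 12 - 39.698 = -27.698 cm.
Lens 2: 1/d_i2 = 1/f_2 - 1/d_o2 = 1/25 - 1/(-27.698) = 0.07610 cm^-1, so d_i2 = 13.140 cm.
m_2 = -(13.140)/(-27.698) = 0.4744.
Overall magnification: m = m_1 m_2 = -0.2104.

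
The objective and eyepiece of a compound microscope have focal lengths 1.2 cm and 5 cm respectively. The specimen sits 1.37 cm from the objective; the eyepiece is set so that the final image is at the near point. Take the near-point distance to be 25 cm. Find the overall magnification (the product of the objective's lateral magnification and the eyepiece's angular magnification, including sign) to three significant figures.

Objective: 1/d_i = 1/f_obj - 1/d_o = 1/1.2 - 1/1.37 = 0.10341 cm^-1, so d_i = 9.671 cm.
m_obj = -d_i/d_o = -9.671/1.37 = -7.059.
Eyepiece angular magnification (image at near point): M_eye = 1 + D/f_e = 1 + 25/5 = 6.000.
Overall M = m_obj x M_eye = (-7.059)(6.000) = -42.35.

-42.4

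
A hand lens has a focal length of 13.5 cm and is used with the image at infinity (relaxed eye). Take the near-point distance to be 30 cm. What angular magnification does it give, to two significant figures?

M = D/f = 30/13.5 = 2.222.

2.2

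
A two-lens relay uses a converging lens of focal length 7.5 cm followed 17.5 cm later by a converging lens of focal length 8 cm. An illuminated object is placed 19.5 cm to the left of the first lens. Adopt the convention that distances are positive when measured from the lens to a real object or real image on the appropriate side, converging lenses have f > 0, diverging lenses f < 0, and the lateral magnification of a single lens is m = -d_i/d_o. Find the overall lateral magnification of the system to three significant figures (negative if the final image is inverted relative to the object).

Lens 1: 1/d_i1 = 1/f_1 - 1/d_o1 = 1/7.5 - 1/19.5 = 0.08205 cm^-1, so d_i1 = 12.188 cm.
m_1 = -(12.188)/19.5 = -0.6250.
The intermediate image is 12.188 cm to the right of lens 1, so d_o2 = L - d_i1 = 17.5 - 12.188 = 5.312 cm.
Lens 2: 1/d_i2 = 1/f_2 - 1/d_o2 = 1/8 - 1/(5.312) = -0.06324 cm^-1, so d_i2 = -15.814 cm.
m_2 = -(-15.814)/(5.312) = 2.9767.
Total m = m_1 x m_2 = (-0.6250)(2.9767) = -1.8605.

-1.86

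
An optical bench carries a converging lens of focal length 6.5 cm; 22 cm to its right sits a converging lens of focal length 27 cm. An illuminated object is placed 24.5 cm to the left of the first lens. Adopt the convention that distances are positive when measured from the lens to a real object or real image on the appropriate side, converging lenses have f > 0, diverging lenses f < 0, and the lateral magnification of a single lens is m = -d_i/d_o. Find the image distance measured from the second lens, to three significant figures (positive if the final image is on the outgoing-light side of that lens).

-25.6 cm

Lens 1: 1/d_i1 = 1/f_1 - 1/d_o1 = 1/6.5 - 1/24.5 = 0.11303 cm^-1, so d_i1 = 8.847 cm.
That image sits 13.153 cm in front of the second lens, so d_o2 = 13.153 cm.
Lens 2: 1/d_i2 = 1/f_2 - 1/d_o2 = 1/27 - 1/(13.153) = -0.03899 cm^-1, so d_i2 = -25.646 cm.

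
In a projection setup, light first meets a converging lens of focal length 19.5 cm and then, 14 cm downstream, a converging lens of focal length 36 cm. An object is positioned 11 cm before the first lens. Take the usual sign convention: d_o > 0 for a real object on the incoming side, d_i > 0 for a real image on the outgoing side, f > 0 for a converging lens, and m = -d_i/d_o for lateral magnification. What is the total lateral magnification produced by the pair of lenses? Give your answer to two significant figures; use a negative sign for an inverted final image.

First lens: d_i1 = 1/(1/19.5 - 1/11) = -25.235 cm.
m_1 = -(-25.235)/11 = 2.2941.
The intermediate image is virtual, 25.235 cm to the left of lens 1, so d_o2 = L - d_i1 = 14 - (-25.235) = 39.235 cm.
Second lens: d_i2 = 1/(1/36 - 1/(39.235)) = 436.582 cm.
m_2 = -(436.582)/(39.235) = -11.1273.
The system's lateral magnification is m_1 m_2 = (2.2941)(-11.1273) = -25.5273.

-26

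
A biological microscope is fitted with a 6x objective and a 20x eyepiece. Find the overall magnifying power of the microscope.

120

The overall magnification of a compound microscope is the product of the objective and eyepiece magnifications:
M = M_obj x M_eye = 6 x 20 = 120.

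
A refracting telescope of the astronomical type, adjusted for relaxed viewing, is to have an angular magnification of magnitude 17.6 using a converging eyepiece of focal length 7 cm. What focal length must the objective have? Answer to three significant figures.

123 cm

|M| = f_obj/|f_eye|, so f_obj = |M| x |f_eye| = 17.6 x 7 = 123.200 cm.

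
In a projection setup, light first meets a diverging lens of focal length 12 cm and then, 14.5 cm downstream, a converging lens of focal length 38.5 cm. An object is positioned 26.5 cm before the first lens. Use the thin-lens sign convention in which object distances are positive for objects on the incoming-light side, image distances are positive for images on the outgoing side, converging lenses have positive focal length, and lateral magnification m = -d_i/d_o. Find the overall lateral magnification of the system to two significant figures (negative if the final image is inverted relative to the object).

0.76

Lens 1: 1/d_i1 = 1/f_1 - 1/d_o1 = 1/(-12) - 1/26.5 = -0.12107 cm^-1, so d_i1 = -8.260 cm.
m_1 = -(-8.260)/26.5 = 0.3117.
With d_i1 < 0 the first image is virtual and lies on the object side; the object distance for lens 2 is d_o2 = 14.5 - (-8.260) = 22.760 cm.
Lens 2: 1/d_i2 = 1/f_2 - 1/d_o2 = 1/38.5 - 1/(22.760) = -0.01796 cm^-1, so d_i2 = -55.669 cm.
m_2 = -(-55.669)/(22.760) = 2.4460.
Overall magnification: m = m_1 m_2 = 0.7624.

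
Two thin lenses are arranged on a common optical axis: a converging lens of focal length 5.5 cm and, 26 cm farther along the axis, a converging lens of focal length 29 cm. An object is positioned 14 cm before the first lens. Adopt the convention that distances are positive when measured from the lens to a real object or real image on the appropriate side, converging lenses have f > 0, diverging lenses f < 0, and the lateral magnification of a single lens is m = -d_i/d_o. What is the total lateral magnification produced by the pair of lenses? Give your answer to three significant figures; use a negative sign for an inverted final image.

Lens 1: 1/d_i1 = 1/f_1 - 1/d_o1 = 1/5.5 - 1/14 = 0.11039 cm^-1, so d_i1 = 9.059 cm.
m_1 = -(9.059)/14 = -0.6471.
The intermediate image is 9.059 cm to the right of lens 1, so d_o2 = L - d_i1 = 26 - 9.059 = 16.941 cm.
Lens 2: 1/d_i2 = 1/f_2 - 1/d_o2 = 1/29 - 1/(16.941) = -0.02455 cm^-1, so d_i2 = -40.741 cm.
m_2 = -(-40.741)/(16.941) = 2.4049.
The system's lateral magnification is m_1 m_2 = (-0.6471)(2.4049) = -1.5561.

-1.56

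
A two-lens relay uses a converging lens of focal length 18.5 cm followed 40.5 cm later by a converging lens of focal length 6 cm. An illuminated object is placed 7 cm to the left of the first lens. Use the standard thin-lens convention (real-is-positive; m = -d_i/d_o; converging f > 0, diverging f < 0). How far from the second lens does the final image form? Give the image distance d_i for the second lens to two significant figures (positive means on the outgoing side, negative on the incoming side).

6.8 cm

Lens 1: 1/d_i1 = 1/f_1 - 1/d_o1 = 1/18.5 - 1/7 = -0.08880 cm^-1, so d_i1 = -11.261 cm.
With d_i1 < 0 the first image is virtual and lies on the object side; the object distance for lens 2 is d_o2 = 40.5 - (-11.261) = 51.761 cm.
Lens 2: 1/d_i2 = 1/f_2 - 1/d_o2 = 1/6 - 1/(51.761) = 0.14735 cm^-1, so d_i2 = 6.787 cm.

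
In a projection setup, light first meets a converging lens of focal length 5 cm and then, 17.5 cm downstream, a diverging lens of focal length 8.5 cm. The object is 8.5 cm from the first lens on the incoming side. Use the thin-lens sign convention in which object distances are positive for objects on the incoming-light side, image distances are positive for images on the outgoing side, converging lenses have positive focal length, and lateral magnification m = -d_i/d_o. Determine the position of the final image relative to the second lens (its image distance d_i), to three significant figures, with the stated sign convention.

Applying the thin-lens equation to the first lens, 1/5 = 1/8.5 + 1/d_i1, which gives d_i1 = 12.143 cm.
That image sits 5.357 cm in front of the second lens, so d_o2 = 5.357 cm.
Applying the thin-lens equation again with f_2 = -8.5 cm and d_o2 = 5.357 cm gives d_i2 = -3.286 cm.

-3.29 cm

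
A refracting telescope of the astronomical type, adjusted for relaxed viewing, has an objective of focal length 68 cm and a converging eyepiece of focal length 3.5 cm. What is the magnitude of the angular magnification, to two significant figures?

|M| = f_obj/|f_eye| = 68/3.5 = 19.429.

19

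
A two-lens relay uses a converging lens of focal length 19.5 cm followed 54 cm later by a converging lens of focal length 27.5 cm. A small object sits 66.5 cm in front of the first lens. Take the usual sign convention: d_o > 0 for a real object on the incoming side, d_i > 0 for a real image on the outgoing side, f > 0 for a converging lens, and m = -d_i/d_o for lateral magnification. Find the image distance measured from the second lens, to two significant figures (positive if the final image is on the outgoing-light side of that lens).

Lens 1: 1/d_i1 = 1/f_1 - 1/d_o1 = 1/19.5 - 1/66.5 = 0.03624 cm^-1, so d_i1 = 27.590 cm.
Object distance for lens 2: d_o2 = 54 - 27.590 = 26.410 cm.
Lens 2: 1/d_i2 = 1/f_2 - 1/d_o2 = 1/27.5 - 1/(26.410) = -0.00150 cm^-1, so d_i2 = -666.037 cm.

-670 cm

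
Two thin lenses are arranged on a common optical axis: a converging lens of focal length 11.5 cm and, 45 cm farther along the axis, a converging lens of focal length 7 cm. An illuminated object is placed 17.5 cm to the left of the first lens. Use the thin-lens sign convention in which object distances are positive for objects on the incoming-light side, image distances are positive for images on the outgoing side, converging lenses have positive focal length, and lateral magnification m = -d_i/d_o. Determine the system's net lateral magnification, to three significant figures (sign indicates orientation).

First lens: d_i1 = 1/(1/11.5 - 1/17.5) = 33.542 cm.
m_1 = -(33.542)/17.5 = -1.9167.
The intermediate image is 33.542 cm to the right of lens 1, so d_o2 = L - d_i1 = 45 - 33.542 = 11.458 cm.
Second lens: d_i2 = 1/(1/7 - 1/(11.458)) = 17.991 cm.
m_2 = -(17.991)/(11.458) = -1.5701.
Overall magnification: m = m_1 m_2 = 3.0093.

3.01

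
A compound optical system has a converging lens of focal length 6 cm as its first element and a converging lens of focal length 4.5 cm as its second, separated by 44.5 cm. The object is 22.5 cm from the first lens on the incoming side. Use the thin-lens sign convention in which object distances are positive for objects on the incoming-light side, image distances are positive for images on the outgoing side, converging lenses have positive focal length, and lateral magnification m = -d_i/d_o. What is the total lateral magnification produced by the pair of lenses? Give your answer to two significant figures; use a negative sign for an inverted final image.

Applying the thin-lens equation to the first lens, 1/6 = 1/22.5 + 1/d_i1, which gives d_i1 = 8.182 cm.
Its lateral magnification is m_1 = -d_i1/d_o1 = -(8.182)/22.5 = -0.3636.
That image sits 36.318 cm in front of the second lens, so d_o2 = 36.318 cm.
Applying the thin-lens equation again with f_2 = 4.5 cm and d_o2 = 36.318 cm gives d_i2 = 5.136 cm.
m_2 = -(5.136)/(36.318) = -0.1414.
Total m = m_1 x m_2 = (-0.3636)(-0.1414) = 0.0514.

0.051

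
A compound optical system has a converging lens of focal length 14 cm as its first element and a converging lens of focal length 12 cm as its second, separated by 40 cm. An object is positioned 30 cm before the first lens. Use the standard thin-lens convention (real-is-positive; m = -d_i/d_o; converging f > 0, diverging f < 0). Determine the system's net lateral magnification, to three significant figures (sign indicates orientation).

Lens 1: 1/d_i1 = 1/f_1 - 1/d_o1 = 1/14 - 1/30 = 0.03810 cm^-1, so d_i1 = 26.250 cm.
m_1 = -(26.250)/30 = -0.8750.
The intermediate image is 26.250 cm to the right of lens 1, so d_o2 = L - d_i1 = 40 - 26.250 = 13.750 cm.
Lens 2: 1/d_i2 = 1/f_2 - 1/d_o2 = 1/12 - 1/(13.750) = 0.01061 cm^-1, so d_i2 = 94.286 cm.
m_2 = -(94.286)/(13.750) = -6.8571.
The system's lateral magnification is m_1 m_2 = (-0.8750)(-6.8571) = 6.0000.

6.00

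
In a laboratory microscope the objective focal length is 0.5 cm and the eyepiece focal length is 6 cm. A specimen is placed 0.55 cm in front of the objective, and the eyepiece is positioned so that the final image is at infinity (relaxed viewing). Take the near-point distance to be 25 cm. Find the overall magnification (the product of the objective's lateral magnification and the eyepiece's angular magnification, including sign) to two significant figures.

Objective: 1/d_i = 1/f_obj - 1/d_o = 1/0.5 - 1/0.55 = 0.18182 cm^-1, so d_i = 5.500 cm.
m_obj = -d_i/d_o = -5.500/0.55 = -10.000.
Eyepiece angular magnification (image at infinity): M_eye = D/f_e = 25/6 = 4.167.
Overall M = m_obj x M_eye = (-10.000)(4.167) = -41.67.

-42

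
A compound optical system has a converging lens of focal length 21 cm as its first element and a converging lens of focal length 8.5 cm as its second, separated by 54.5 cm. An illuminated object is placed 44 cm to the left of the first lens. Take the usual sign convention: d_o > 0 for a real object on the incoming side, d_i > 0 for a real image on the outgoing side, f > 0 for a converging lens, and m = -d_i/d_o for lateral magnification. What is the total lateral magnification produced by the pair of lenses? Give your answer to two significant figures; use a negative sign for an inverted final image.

1.3

Lens 1: 1/d_i1 = 1/f_1 - 1/d_o1 = 1/21 - 1/44 = 0.02489 cm^-1, so d_i1 = 40.174 cm.
m_1 = -(40.174)/44 = -0.9130.
The intermediate image is 40.174 cm to the right of lens 1, so d_o2 = L - d_i1 = 54.5 - 40.174 = 14.326 cm.
Lens 2: 1/d_i2 = 1/f_2 - 1/d_o2 = 1/8.5 - 1/(14.326) = 0.04784 cm^-1, so d_i2 = 20.901 cm.
m_2 = -(20.901)/(14.326) = -1.4590.
The system's lateral magnification is m_1 m_2 = (-0.9130)(-1.4590) = 1.3321.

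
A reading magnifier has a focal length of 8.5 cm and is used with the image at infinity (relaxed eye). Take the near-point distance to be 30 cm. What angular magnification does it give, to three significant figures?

M = D/f = 30/8.5 = 3.529.

3.53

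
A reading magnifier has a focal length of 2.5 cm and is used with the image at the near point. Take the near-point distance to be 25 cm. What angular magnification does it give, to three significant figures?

11.0

M = 1 + D/f = 1 + 25/2.5 = 11.000.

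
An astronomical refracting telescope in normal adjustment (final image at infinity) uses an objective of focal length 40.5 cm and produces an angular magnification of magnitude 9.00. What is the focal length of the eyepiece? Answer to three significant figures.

4.50 cm

|M| = f_obj/f_eye, so f_eye = f_obj/|M| = 40.5/9.0 = 4.500 cm.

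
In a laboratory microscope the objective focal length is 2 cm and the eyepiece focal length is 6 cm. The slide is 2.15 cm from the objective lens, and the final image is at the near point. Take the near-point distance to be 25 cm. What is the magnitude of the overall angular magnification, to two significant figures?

Objective: 1/d_i = 1/f_obj - 1/d_o = 1/2 - 1/2.15 = 0.03488 cm^-1, so d_i = 28.667 cm.
m_obj = -d_i/d_o = -28.667/2.15 = -13.333.
Eyepiece angular magnification (image at near point): M_eye = 1 + D/f_e = 1 + 25/6 = 5.167.
Overall M = m_obj x M_eye = (-13.333)(5.167) = -68.89.
|M| = 68.89.

69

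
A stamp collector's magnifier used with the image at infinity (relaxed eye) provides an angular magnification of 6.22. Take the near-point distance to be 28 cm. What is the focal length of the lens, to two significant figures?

For the image at infinity, M = D/f.
f = D/M = 28/6.22 = 4.502 cm.

4.5 cm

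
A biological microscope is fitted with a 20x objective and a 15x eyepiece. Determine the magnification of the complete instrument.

300

The overall magnification of a compound microscope is the product of the objective and eyepiece magnifications:
M = M_obj x M_eye = 20 x 15 = 300.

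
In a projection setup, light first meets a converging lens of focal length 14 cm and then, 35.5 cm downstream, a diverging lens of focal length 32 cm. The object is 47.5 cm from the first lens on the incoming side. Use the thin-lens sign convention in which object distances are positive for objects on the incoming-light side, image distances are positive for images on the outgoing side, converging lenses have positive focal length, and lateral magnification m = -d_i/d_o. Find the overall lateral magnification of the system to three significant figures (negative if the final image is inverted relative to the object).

-0.281

First lens: d_i1 = 1/(1/14 - 1/47.5) = 19.851 cm.
m_1 = -(19.851)/47.5 = -0.4179.
That image sits 15.649 cm in front of the second lens, so d_o2 = 15.649 cm.
Second lens: d_i2 = 1/(1/(-32) - 1/(15.649)) = -10.510 cm.
m_2 = -(-10.510)/(15.649) = 0.6716.
Overall magnification: m = m_1 m_2 = -0.2807.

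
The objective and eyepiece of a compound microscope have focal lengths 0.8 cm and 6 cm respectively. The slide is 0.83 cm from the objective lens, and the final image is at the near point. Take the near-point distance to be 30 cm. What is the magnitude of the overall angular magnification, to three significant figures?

160

Objective: 1/d_i = 1/f_obj - 1/d_o = 1/0.8 - 1/0.83 = 0.04518 cm^-1, so d_i = 22.133 cm.
m_obj = -d_i/d_o = -22.133/0.83 = -26.667.
Eyepiece angular magnification (image at near point): M_eye = 1 + D/f_e = 1 + 30/6 = 6.000.
Overall M = m_obj x M_eye = (-26.667)(6.000) = -160.00.
|M| = 160.00.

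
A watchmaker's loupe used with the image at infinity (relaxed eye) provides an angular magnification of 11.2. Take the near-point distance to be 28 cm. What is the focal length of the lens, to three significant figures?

For the image at infinity, M = D/f.
f = D/M = 28/11.2 = 2.500 cm.

2.50 cm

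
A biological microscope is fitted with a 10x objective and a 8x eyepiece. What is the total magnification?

80

The overall magnification of a compound microscope is the product of the objective and eyepiece magnifications:
M = M_obj x M_eye = 10 x 8 = 80.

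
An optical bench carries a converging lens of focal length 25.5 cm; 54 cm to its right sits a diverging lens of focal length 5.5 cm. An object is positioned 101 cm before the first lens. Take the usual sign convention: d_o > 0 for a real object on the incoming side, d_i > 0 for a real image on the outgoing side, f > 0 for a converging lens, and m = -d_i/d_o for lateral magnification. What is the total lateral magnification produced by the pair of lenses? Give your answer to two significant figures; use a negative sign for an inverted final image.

Applying the thin-lens equation to the first lens, 1/25.5 = 1/101 + 1/d_i1, which gives d_i1 = 34.113 cm.
Its lateral magnification is m_1 = -d_i1/d_o1 = -(34.113)/101 = -0.3377.
The intermediate image is 34.113 cm to the right of lens 1, so d_o2 = L - d_i1 = 54 - 34.113 = 19.887 cm.
Applying the thin-lens equation again with f_2 = -5.5 cm and d_o2 = 19.887 cm gives d_i2 = -4.308 cm.
m_2 = -(-4.308)/(19.887) = 0.2166.
Total m = m_1 x m_2 = (-0.3377)(0.2166) = -0.0732.

-0.073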